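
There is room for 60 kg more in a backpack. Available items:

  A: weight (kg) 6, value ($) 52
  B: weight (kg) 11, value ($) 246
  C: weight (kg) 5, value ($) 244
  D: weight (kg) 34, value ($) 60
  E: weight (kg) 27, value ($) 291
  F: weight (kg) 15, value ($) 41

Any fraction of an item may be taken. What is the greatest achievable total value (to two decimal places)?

863.07

Sort by value per unit weight and fill in that order.
Order: C (244/5=48.80) > B (246/11=22.36) > E (291/27=10.78) > A (52/6=8.67) > F (41/15=2.73) > D (60/34=1.76)
Fill: take C (5 @ 244) → take B (11 @ 246) → take E (27 @ 291) → take A (6 @ 52) → take 11/15 of F → 30.07; 60/60 used.
Total value = 863.07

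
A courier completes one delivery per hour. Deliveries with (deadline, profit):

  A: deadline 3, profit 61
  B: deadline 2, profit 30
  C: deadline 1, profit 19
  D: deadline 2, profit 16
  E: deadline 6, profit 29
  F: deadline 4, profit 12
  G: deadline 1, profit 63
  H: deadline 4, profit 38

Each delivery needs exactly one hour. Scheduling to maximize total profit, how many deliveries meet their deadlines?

5

Take jobs in profit order; each goes to the latest open slot no later than its deadline.
By profit: G(d1,63), A(d3,61), H(d4,38), B(d2,30), E(d6,29), C(d1,19), D(d2,16), F(d4,12)
G→slot 1; A→slot 3; H→slot 4; B→slot 2; E→slot 6; C skipped; D skipped; F skipped.
5 of 8 scheduled.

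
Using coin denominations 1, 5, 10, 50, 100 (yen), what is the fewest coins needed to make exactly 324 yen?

324 − 3×100→24 − 2×10→4 − 4×1→0
Total coins = 3 + 2 + 4 = 9

9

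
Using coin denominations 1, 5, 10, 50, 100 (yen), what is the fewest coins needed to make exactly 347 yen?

Use the largest denomination that fits, subtract, and repeat.
347 = 3×100 + 4×10 + 1×5 + 2×1
Total coins = 3 + 4 + 1 + 2 = 10

10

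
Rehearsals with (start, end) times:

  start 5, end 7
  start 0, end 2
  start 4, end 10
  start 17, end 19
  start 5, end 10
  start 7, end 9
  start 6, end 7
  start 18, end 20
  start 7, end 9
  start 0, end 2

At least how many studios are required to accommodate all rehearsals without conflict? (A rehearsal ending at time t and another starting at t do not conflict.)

The answer is the maximum number of intervals overlapping at any instant.
Events (time:±→running): 0:+→1 0:+→2 2:-→1 2:-→0 4:+→1 5:+→2 5:+→3 6:+→4 … peak 4.

4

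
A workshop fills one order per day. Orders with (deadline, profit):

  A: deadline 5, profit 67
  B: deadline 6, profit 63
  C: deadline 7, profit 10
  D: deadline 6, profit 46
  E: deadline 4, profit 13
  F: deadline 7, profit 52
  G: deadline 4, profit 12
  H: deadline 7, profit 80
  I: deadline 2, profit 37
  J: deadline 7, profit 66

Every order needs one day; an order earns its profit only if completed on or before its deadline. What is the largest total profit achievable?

By profit: H(d7,80), A(d5,67), J(d7,66), B(d6,63), F(d7,52), D(d6,46), I(d2,37), E(d4,13), G(d4,12), C(d7,10)
H→slot 7; A→slot 5; J→slot 6; B→slot 4; F→slot 3; D→slot 2; I→slot 1; E skipped; G skipped; C skipped.
Profit = 37 + 46 + 52 + 63 + 67 + 66 + 80 = 411

411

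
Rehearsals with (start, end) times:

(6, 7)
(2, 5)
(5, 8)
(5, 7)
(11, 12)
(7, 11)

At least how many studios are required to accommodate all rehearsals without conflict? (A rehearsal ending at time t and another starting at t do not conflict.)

The answer is the maximum number of intervals overlapping at any instant.
Events (time:±→running): 2:+→1 5:-→0 5:+→1 5:+→2 6:+→3 … peak 3.

3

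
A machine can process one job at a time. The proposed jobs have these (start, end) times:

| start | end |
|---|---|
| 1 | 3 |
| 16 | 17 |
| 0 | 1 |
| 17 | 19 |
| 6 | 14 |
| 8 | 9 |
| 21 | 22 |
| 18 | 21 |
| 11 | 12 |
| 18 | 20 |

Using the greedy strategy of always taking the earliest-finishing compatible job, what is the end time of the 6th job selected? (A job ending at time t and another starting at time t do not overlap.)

19

Order by finish time; keep every interval that doesn't clash with the previous kept one.
Sorted by end: (0,1)  (1,3)  (8,9)  (11,12)  (6,14)  (16,17)  (17,19)  (18,20)  (18,21)  (21,22)
take (0,1); take (1,3); take (8,9); take (11,12); skip (6,14); take (16,17); take (17,19); take (21,22).
Selected: (0,1) (1,3) (8,9) (11,12) (16,17) (17,19) (21,22)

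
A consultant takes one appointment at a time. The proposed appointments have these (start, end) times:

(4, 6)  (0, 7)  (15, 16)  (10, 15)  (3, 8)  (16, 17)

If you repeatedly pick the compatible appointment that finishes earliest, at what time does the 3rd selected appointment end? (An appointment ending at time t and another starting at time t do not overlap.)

16

Sorted by end: (4,6)  (0,7)  (3,8)  (10,15)  (15,16)  (16,17)
take (4,6); skip (3,8); take (10,15); take (15,16); take (16,17).
Selected: (4,6) (10,15) (15,16) (16,17)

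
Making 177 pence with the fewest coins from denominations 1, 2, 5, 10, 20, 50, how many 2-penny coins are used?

Greedy: take as many of the largest coin as possible, then repeat with the remainder.
177 = 3×50 + 1×20 + 1×5 + 1×2
Count of 2: 1

1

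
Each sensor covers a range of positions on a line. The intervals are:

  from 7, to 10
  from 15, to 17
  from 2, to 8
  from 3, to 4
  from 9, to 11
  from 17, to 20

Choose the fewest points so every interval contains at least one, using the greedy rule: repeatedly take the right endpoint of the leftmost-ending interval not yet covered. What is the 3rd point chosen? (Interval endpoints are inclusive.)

17

By right end: [3,4]  [2,8]  [7,10]  [9,11]  [15,17]  [17,20]
[3,4] uncovered → point at 4; [7,10] uncovered → point at 10; [15,17] uncovered → point at 17.
Points: 4, 10, 17 (3 total).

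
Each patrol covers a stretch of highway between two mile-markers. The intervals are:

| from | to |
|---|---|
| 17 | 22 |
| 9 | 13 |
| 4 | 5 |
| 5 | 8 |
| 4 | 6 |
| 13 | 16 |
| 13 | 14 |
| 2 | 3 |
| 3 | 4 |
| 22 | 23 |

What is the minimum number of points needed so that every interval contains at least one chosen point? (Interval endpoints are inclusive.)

4

Process intervals by earliest right end; each time one isn't hit yet, stab at its right endpoint.
By right end: [2,3]  [3,4]  [4,5]  [4,6]  [5,8]  [9,13]  [13,14]  [13,16]  [17,22]  [22,23]
[2,3] uncovered → point at 3; [4,5] uncovered → point at 5; [9,13] uncovered → point at 13; [17,22] uncovered → point at 22.
Points: 3, 5, 13, 22 (4 total).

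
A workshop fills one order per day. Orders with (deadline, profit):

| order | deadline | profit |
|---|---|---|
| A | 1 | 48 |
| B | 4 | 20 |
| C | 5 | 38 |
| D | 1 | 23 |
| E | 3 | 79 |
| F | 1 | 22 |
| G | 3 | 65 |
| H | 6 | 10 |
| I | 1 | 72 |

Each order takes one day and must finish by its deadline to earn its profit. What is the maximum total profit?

284

Take jobs in profit order; each goes to the latest open slot no later than its deadline.
By profit: E(d3,79), I(d1,72), G(d3,65), A(d1,48), C(d5,38), D(d1,23), F(d1,22), B(d4,20), H(d6,10)
E→slot 3; I→slot 1; G→slot 2; A skipped; C→slot 5; D skipped; F skipped; B→slot 4; H→slot 6.
Profit = 72 + 65 + 79 + 20 + 38 + 10 = 284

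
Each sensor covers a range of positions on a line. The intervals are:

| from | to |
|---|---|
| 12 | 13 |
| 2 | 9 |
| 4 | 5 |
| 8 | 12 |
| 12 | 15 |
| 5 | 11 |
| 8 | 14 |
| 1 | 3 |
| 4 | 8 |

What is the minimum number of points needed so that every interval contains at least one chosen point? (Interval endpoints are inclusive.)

By right end: [1,3]  [4,5]  [4,8]  [2,9]  [5,11]  [8,12]  [12,13]  [8,14]  [12,15]
[1,3] uncovered → point at 3; [4,5] uncovered → point at 5; [8,12] uncovered → point at 12.
Points: 3, 5, 12 (3 total).

3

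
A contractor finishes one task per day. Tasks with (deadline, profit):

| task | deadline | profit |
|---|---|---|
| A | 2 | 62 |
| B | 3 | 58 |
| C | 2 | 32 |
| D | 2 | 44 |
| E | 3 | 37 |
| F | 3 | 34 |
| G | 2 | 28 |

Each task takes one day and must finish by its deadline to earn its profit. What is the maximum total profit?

Profit order: A=62 B=58 D=44 E=37 F=34 C=32 G=28
Assign: A→slot 2, B→slot 3, D→slot 1, E skipped, F skipped, C skipped, G skipped.
Slots: [1:D] [2:A] [3:B]
Profit = 44 + 62 + 58 = 164

164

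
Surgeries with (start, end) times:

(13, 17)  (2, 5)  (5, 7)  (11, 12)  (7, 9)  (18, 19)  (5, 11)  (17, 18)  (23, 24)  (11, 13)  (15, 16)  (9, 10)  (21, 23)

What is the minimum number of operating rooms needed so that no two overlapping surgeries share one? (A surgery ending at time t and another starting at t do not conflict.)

2

Count concurrent intervals with a sweep; the peak is the room count.
Events (time:±→running): 2:+→1 5:-→0 5:+→1 5:+→2 … peak 2.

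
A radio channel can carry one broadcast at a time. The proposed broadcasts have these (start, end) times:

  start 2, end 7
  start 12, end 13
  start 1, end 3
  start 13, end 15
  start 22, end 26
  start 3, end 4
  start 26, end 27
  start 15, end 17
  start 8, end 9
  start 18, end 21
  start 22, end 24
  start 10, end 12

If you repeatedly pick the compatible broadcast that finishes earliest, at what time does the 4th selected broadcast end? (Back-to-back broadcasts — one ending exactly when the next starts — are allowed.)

Sorted by end: (1,3)  (3,4)  (2,7)  (8,9)  (10,12)  (12,13)  (13,15)  (15,17)  (18,21)  (22,24)  (22,26)  (26,27)
take (1,3); take (3,4); take (8,9); take (10,12); take (12,13); take (13,15); take (15,17); take (18,21); take (22,24); skip (22,26); take (26,27).
Selected: (1,3) (3,4) (8,9) (10,12) (12,13) (13,15) (15,17) (18,21) (22,24) (26,27)

12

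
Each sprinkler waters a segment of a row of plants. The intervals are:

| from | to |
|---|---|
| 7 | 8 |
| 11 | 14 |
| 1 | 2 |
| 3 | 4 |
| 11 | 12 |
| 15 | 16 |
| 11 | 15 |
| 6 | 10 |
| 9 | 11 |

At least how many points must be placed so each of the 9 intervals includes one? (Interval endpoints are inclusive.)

5

Sorted: [1,2] [3,4] [7,8] [6,10] [9,11] [11,12] [11,14] [11,15] [15,16]
{[1,2]} hit by 2; {[3,4]} hit by 4; {[7,8],[6,10]} hit by 8; {[9,11],[11,12],[11,14],[11,15]} hit by 11; {[15,16]} hit by 16.
Points: 2, 4, 8, 11, 16 (5 total).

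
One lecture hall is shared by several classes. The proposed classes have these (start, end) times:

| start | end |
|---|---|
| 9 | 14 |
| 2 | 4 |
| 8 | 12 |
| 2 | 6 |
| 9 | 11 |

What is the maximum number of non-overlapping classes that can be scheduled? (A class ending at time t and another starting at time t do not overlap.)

2

Sort by end time and greedily take each interval whose start is ≥ the last chosen end.
Sorted by end: (2,4)  (2,6)  (9,11)  (8,12)  (9,14)
take (2,4); skip (2,6); take (9,11); skip (8,12); skip (9,14).
Selected 2 classes.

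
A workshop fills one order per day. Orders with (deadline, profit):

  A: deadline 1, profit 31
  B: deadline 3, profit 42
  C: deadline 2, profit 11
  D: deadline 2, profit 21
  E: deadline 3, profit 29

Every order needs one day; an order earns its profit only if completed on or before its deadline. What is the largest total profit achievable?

By profit: B(d3,42), A(d1,31), E(d3,29), D(d2,21), C(d2,11)
B→slot 3; A→slot 1; E→slot 2; D skipped; C skipped.
Profit = 31 + 29 + 42 = 102

102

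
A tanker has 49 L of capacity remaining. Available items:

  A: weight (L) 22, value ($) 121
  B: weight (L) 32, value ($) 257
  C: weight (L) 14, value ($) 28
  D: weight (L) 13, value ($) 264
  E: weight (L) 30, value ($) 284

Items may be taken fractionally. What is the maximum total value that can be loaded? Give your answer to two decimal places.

596.19

Sort by value per unit weight and fill in that order.
Order: D (264/13=20.31) > E (284/30=9.47) > B (257/32=8.03) > A (121/22=5.50) > C (28/14=2.00)
Fill: take D (13 @ 264) → take E (30 @ 284) → take 6/32 of B → 48.19; 49/49 used.
Total value = 596.19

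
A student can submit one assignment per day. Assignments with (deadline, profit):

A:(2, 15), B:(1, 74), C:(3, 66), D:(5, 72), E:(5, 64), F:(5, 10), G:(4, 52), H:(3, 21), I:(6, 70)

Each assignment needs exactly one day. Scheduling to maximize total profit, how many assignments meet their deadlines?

Take jobs in profit order; each goes to the latest open slot no later than its deadline.
By profit: B(d1,74), D(d5,72), I(d6,70), C(d3,66), E(d5,64), G(d4,52), H(d3,21), A(d2,15), F(d5,10)
B→slot 1; D→slot 5; I→slot 6; C→slot 3; E→slot 4; G→slot 2; H skipped; A skipped; F skipped.
6 of 9 scheduled.

6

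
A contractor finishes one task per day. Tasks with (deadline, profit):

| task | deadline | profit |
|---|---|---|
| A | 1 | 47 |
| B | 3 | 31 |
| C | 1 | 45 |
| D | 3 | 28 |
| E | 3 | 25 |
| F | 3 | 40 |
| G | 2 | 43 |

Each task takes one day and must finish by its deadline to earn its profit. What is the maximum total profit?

130

By profit: A(d1,47), C(d1,45), G(d2,43), F(d3,40), B(d3,31), D(d3,28), E(d3,25)
A→slot 1; C skipped; G→slot 2; F→slot 3; B skipped; D skipped; E skipped.
Profit = 47 + 43 + 40 = 130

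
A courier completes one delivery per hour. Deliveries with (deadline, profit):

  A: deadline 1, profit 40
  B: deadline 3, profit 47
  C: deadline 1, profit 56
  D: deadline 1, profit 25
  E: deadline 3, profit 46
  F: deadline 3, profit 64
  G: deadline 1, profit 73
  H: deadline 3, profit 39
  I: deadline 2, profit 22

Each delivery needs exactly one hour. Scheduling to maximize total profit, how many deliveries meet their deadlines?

3

Take jobs in profit order; each goes to the latest open slot no later than its deadline.
Profit order: G=73 F=64 C=56 B=47 E=46 A=40 H=39 D=25 I=22
Assign: G→slot 1, F→slot 3, C skipped, B→slot 2, E skipped, A skipped, H skipped, D skipped, I skipped.
Slots: [1:G] [2:B] [3:F]
3 of 9 scheduled.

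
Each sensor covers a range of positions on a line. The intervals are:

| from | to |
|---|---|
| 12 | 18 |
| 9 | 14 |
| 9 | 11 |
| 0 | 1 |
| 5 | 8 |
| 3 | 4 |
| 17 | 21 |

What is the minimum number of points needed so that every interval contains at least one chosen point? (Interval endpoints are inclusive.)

Sort by right endpoint; whenever an interval is uncovered, place a point at its right end.
By right end: [0,1]  [3,4]  [5,8]  [9,11]  [9,14]  [12,18]  [17,21]
[0,1] uncovered → point at 1; [3,4] uncovered → point at 4; [5,8] uncovered → point at 8; [9,11] uncovered → point at 11; [12,18] uncovered → point at 18.
Points: 1, 4, 8, 11, 18 (5 total).

5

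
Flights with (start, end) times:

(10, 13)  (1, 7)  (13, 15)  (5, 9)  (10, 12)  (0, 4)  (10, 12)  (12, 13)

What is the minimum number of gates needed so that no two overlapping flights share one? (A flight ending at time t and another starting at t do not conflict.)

Count concurrent intervals with a sweep; the peak is the room count.
starts: [0, 1, 5, 10, 10, 10, 12, 13]
ends:   [4, 7, 9, 12, 12, 13, 13, 15]
s0→1 s1→2 e4→1 s5→2 e7→1 e9→0 s10→1 s10→2 s10→3  — peak 3.

3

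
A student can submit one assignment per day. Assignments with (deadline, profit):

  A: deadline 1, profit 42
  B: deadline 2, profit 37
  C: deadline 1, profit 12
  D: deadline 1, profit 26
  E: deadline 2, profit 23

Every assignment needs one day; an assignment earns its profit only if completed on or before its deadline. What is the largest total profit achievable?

Profit order: A=42 B=37 D=26 E=23 C=12
Assign: A→slot 1, B→slot 2, D skipped, E skipped, C skipped.
Slots: [1:A] [2:B]
Profit = 42 + 37 = 79

79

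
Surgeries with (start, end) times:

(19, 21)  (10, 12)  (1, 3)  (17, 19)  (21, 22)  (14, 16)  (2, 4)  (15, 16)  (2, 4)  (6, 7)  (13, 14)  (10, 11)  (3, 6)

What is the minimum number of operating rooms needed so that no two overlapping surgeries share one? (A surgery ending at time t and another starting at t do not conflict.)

The answer is the maximum number of intervals overlapping at any instant.
starts: [1, 2, 2, 3, 6, 10, 10, 13, 14, 15, 17, 19, 21]
ends:   [3, 4, 4, 6, 7, 11, 12, 14, 16, 16, 19, 21, 22]
s1→1 s2→2 s2→3  — peak 3.

3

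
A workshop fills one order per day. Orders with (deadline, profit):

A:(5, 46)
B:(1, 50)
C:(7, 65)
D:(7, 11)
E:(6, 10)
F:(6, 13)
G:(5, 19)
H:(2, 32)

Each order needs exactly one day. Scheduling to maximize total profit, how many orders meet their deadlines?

7

By profit: C(d7,65), B(d1,50), A(d5,46), H(d2,32), G(d5,19), F(d6,13), D(d7,11), E(d6,10)
C→slot 7; B→slot 1; A→slot 5; H→slot 2; G→slot 4; F→slot 6; D→slot 3; E skipped.
7 of 8 scheduled.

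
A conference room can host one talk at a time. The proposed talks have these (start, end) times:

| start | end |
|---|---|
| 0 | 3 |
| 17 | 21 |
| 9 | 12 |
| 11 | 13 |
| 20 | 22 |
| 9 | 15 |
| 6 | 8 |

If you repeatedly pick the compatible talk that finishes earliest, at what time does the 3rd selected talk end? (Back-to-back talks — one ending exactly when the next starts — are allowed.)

By end time: (0,3), (6,8), (9,12), (11,13), (9,15), (17,21), (20,22).
Pick (0,3); next start ≥ 3 → (6,8); next start ≥ 8 → (9,12); next start ≥ 12 → (17,21).
Selected: (0,3) (6,8) (9,12) (17,21)

12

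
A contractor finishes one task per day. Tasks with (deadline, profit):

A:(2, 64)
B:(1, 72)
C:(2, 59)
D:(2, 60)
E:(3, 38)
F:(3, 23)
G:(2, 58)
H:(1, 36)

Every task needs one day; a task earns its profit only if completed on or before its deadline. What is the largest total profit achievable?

174

Sort by profit descending; place each in the latest free slot ≤ its deadline.
By profit: B(d1,72), A(d2,64), D(d2,60), C(d2,59), G(d2,58), E(d3,38), H(d1,36), F(d3,23)
B→slot 1; A→slot 2; D skipped; C skipped; G skipped; E→slot 3; H skipped; F skipped.
Profit = 72 + 64 + 38 = 174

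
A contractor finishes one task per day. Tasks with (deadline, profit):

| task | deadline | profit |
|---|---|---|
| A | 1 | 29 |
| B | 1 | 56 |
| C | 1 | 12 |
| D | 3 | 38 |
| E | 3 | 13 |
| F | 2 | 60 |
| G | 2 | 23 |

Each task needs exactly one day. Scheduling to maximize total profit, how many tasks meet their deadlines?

3

Take jobs in profit order; each goes to the latest open slot no later than its deadline.
Profit order: F=60 B=56 D=38 A=29 G=23 E=13 C=12
Assign: F→slot 2, B→slot 1, D→slot 3, A skipped, G skipped, E skipped, C skipped.
Slots: [1:B] [2:F] [3:D]
3 of 7 scheduled.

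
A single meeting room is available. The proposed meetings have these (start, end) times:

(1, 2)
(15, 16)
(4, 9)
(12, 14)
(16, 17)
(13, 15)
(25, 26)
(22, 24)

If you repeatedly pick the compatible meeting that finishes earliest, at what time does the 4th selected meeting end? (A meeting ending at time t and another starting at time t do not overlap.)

Sorted by end: (1,2)  (4,9)  (12,14)  (13,15)  (15,16)  (16,17)  (22,24)  (25,26)
take (1,2); take (4,9); take (12,14); take (15,16); take (16,17); take (22,24); take (25,26).
Selected: (1,2) (4,9) (12,14) (15,16) (16,17) (22,24) (25,26)

16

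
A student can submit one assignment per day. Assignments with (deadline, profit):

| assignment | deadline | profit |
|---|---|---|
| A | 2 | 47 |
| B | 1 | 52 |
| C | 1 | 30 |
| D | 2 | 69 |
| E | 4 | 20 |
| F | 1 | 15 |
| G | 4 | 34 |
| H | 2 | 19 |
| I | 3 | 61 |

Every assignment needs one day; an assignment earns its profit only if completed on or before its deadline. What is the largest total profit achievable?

216

Sort by profit descending; place each in the latest free slot ≤ its deadline.
Profit order: D=69 I=61 B=52 A=47 G=34 C=30 E=20 H=19 F=15
Assign: D→slot 2, I→slot 3, B→slot 1, A skipped, G→slot 4, C skipped, E skipped, H skipped, F skipped.
Slots: [1:B] [2:D] [3:I] [4:G]
Profit = 52 + 69 + 61 + 34 = 216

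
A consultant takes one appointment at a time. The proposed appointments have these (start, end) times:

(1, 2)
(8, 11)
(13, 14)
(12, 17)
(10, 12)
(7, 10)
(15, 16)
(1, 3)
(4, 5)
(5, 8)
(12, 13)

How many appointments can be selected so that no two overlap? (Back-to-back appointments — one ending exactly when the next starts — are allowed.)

7

Order by finish time; keep every interval that doesn't clash with the previous kept one.
Sorted by end: (1,2)  (1,3)  (4,5)  (5,8)  (7,10)  (8,11)  (10,12)  (12,13)  (13,14)  (15,16)  (12,17)
take (1,2); skip (1,3); take (4,5); take (5,8); take (8,11); take (12,13); take (13,14); take (15,16).
Selected 7 appointments.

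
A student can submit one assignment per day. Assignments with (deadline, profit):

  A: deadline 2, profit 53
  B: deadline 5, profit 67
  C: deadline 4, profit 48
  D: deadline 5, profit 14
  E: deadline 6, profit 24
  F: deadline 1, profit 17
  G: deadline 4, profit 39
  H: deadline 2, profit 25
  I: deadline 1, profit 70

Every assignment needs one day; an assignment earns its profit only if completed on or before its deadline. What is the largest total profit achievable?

Sort by profit descending; place each in the latest free slot ≤ its deadline.
Profit order: I=70 B=67 A=53 C=48 G=39 H=25 E=24 F=17 D=14
Assign: I→slot 1, B→slot 5, A→slot 2, C→slot 4, G→slot 3, H skipped, E→slot 6, F skipped, D skipped.
Slots: [1:I] [2:A] [3:G] [4:C] [5:B] [6:E]
Profit = 70 + 53 + 39 + 48 + 67 + 24 = 301

301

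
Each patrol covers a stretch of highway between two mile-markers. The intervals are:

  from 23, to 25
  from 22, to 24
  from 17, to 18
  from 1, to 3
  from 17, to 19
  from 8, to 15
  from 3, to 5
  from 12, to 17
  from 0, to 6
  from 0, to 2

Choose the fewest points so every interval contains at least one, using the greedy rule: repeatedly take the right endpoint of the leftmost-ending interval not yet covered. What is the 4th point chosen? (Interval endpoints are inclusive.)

Process intervals by earliest right end; each time one isn't hit yet, stab at its right endpoint.
Sorted: [0,2] [1,3] [3,5] [0,6] [8,15] [12,17] [17,18] [17,19] [22,24] [23,25]
{[0,2],[1,3]} hit by 2; {[3,5],[0,6]} hit by 5; {[8,15],[12,17]} hit by 15; {[17,18],[17,19]} hit by 18; {[22,24],[23,25]} hit by 24.
Points: 2, 5, 15, 18, 24 (5 total).

18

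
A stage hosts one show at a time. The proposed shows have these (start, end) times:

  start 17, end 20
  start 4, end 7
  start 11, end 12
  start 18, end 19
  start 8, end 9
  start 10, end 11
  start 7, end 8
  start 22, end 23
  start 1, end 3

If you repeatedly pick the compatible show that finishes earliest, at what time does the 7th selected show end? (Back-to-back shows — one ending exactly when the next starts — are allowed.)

19

Sort by end time and greedily take each interval whose start is ≥ the last chosen end.
Sorted by end: (1,3)  (4,7)  (7,8)  (8,9)  (10,11)  (11,12)  (18,19)  (17,20)  (22,23)
take (1,3); take (4,7); take (7,8); take (8,9); take (10,11); take (11,12); take (18,19); take (22,23).
Selected: (1,3) (4,7) (7,8) (8,9) (10,11) (11,12) (18,19) (22,23)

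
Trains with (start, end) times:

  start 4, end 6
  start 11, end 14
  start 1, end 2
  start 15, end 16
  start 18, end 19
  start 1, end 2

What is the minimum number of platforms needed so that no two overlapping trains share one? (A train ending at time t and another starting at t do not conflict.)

Count concurrent intervals with a sweep; the peak is the room count.
Events (time:±→running): 1:+→1 1:+→2 … peak 2.

2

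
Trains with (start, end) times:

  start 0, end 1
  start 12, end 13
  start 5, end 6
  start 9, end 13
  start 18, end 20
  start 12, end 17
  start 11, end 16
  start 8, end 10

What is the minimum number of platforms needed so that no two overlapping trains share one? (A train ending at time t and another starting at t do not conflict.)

4

The answer is the maximum number of intervals overlapping at any instant.
Events (time:±→running): 0:+→1 1:-→0 5:+→1 6:-→0 8:+→1 9:+→2 10:-→1 11:+→2 12:+→3 12:+→4 … peak 4.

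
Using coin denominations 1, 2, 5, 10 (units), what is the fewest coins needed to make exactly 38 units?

38 − 3×10→8 − 1×5→3 − 1×2→1 − 1×1→0
Total coins = 3 + 1 + 1 + 1 = 6

6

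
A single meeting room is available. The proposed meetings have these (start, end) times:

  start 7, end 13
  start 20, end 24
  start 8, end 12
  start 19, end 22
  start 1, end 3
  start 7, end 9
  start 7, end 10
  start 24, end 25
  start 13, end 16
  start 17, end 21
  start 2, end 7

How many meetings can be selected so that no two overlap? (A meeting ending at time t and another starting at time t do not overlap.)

5

Sorted by end: (1,3)  (2,7)  (7,9)  (7,10)  (8,12)  (7,13)  (13,16)  (17,21)  (19,22)  (20,24)  (24,25)
take (1,3); skip (2,7); take (7,9); take (13,16); take (17,21); skip (19,22); skip (20,24); take (24,25).
Selected 5 meetings.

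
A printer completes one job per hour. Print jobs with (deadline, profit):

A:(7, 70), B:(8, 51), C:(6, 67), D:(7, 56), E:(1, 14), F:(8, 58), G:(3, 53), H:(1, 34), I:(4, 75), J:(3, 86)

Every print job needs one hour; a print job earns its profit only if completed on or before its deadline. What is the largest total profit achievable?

Profit order: J=86 I=75 A=70 C=67 F=58 D=56 G=53 B=51 H=34 E=14
Assign: J→slot 3, I→slot 4, A→slot 7, C→slot 6, F→slot 8, D→slot 5, G→slot 2, B→slot 1, H skipped, E skipped.
Slots: [1:B] [2:G] [3:J] [4:I] [5:D] [6:C] [7:A] [8:F]
Profit = 51 + 53 + 86 + 75 + 56 + 67 + 70 + 58 = 516

516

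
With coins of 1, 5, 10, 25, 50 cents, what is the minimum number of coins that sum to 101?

101 − 2×50→1 − 1×1→0
Total coins = 2 + 1 = 3

3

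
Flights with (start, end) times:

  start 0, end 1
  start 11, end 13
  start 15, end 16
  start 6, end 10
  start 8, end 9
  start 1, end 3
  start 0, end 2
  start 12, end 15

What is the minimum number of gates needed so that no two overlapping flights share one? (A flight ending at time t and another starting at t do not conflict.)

Events (time:±→running): 0:+→1 0:+→2 … peak 2.

2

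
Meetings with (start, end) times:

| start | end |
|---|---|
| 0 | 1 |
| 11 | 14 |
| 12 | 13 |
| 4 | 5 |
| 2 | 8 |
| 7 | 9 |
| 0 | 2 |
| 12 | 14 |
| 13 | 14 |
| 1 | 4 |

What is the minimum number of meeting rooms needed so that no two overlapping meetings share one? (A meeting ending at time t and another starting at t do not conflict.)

Count concurrent intervals with a sweep; the peak is the room count.
starts: [0, 0, 1, 2, 4, 7, 11, 12, 12, 13]
ends:   [1, 2, 4, 5, 8, 9, 13, 14, 14, 14]
s0→1 s0→2 e1→1 s1→2 e2→1 s2→2 e4→1 s4→2 e5→1 s7→2 e8→1 e9→0 s11→1 s12→2 s12→3  — peak 3.

3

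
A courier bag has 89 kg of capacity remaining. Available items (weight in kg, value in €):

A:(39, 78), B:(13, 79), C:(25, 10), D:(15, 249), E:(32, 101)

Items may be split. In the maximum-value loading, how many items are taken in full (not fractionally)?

3

Greedy by value/weight ratio, highest first.
Ratios (sorted): D 16.60, B 6.08, E 3.16, A 2.00, C 0.40
take D (15 @ 249); take B (13 @ 79); take E (32 @ 101); take 29/39 of A → 58.00. Capacity used 89/89.
3 item(s) taken whole; one partial (take 29/39 of A).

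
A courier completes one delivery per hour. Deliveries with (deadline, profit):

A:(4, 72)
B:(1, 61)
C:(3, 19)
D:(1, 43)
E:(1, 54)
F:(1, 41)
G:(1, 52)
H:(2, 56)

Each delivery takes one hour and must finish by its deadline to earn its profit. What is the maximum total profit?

Sort by profit descending; place each in the latest free slot ≤ its deadline.
By profit: A(d4,72), B(d1,61), H(d2,56), E(d1,54), G(d1,52), D(d1,43), F(d1,41), C(d3,19)
A→slot 4; B→slot 1; H→slot 2; E skipped; G skipped; D skipped; F skipped; C→slot 3.
Profit = 61 + 56 + 19 + 72 = 208

208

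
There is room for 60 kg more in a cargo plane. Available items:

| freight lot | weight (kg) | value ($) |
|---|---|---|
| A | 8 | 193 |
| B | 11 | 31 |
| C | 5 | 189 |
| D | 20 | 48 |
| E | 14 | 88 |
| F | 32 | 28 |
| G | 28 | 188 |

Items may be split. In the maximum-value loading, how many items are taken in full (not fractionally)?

Sort by value per unit weight and fill in that order.
Ratios (sorted): C 37.80, A 24.12, G 6.71, E 6.29, B 2.82, D 2.40, F 0.88
take C (5 @ 189); take A (8 @ 193); take G (28 @ 188); take E (14 @ 88); take 5/11 of B → 14.09. Capacity used 60/60.
4 item(s) taken whole; one partial (take 5/11 of B).

4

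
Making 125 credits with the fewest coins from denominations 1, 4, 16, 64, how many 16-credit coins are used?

3

125 − 1×64→61 − 3×16→13 − 3×4→1 − 1×1→0
Count of 16: 3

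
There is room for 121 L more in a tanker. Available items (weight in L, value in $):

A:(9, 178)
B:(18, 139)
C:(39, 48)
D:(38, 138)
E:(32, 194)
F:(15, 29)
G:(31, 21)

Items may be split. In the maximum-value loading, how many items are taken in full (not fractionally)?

Order: A (178/9=19.78) > B (139/18=7.72) > E (194/32=6.06) > D (138/38=3.63) > F (29/15=1.93) > C (48/39=1.23) > G (21/31=0.68)
Fill: take A (9 @ 178) → take B (18 @ 139) → take E (32 @ 194) → take D (38 @ 138) → take F (15 @ 29) → take 9/39 of C → 11.08; 121/121 used.
5 item(s) taken whole; one partial (take 9/39 of C).

5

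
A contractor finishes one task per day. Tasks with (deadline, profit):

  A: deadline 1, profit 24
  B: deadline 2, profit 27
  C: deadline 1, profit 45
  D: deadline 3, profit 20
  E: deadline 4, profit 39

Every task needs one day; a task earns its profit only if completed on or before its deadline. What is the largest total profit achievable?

131

Take jobs in profit order; each goes to the latest open slot no later than its deadline.
Profit order: C=45 E=39 B=27 A=24 D=20
Assign: C→slot 1, E→slot 4, B→slot 2, A skipped, D→slot 3.
Slots: [1:C] [2:B] [3:D] [4:E]
Profit = 45 + 27 + 20 + 39 = 131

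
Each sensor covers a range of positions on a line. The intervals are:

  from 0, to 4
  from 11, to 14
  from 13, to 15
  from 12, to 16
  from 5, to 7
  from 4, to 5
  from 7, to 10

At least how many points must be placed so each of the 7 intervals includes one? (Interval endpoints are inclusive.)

3

Sort by right endpoint; whenever an interval is uncovered, place a point at its right end.
Sorted: [0,4] [4,5] [5,7] [7,10] [11,14] [13,15] [12,16]
{[0,4],[4,5]} hit by 4; {[5,7],[7,10]} hit by 7; {[11,14],[13,15],[12,16]} hit by 14.
Points: 4, 7, 14 (3 total).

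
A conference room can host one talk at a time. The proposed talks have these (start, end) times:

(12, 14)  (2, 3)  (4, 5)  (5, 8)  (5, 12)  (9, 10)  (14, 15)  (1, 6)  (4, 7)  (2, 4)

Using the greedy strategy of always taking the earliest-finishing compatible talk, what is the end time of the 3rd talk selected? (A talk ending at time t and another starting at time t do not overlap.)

8

Sorted by end: (2,3)  (2,4)  (4,5)  (1,6)  (4,7)  (5,8)  (9,10)  (5,12)  (12,14)  (14,15)
take (2,3); skip (2,4); take (4,5); take (5,8); take (9,10); skip (5,12); take (12,14); take (14,15).
Selected: (2,3) (4,5) (5,8) (9,10) (12,14) (14,15)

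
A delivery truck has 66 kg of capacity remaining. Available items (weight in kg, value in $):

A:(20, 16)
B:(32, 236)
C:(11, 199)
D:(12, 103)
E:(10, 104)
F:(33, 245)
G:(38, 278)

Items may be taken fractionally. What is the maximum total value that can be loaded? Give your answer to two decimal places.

651.00

Greedy by value/weight ratio, highest first.
Order: C (199/11=18.09) > E (104/10=10.40) > D (103/12=8.58) > F (245/33=7.42) > B (236/32=7.38) > G (278/38=7.32) > A (16/20=0.80)
Fill: take C (11 @ 199) → take E (10 @ 104) → take D (12 @ 103) → take F (33 @ 245); 66/66 used.
Total value = 651.00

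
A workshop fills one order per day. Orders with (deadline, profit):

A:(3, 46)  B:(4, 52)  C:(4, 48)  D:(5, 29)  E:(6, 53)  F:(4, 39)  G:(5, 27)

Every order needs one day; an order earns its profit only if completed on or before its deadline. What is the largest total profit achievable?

267

Profit order: E=53 B=52 C=48 A=46 F=39 D=29 G=27
Assign: E→slot 6, B→slot 4, C→slot 3, A→slot 2, F→slot 1, D→slot 5, G skipped.
Slots: [1:F] [2:A] [3:C] [4:B] [5:D] [6:E]
Profit = 39 + 46 + 48 + 52 + 29 + 53 = 267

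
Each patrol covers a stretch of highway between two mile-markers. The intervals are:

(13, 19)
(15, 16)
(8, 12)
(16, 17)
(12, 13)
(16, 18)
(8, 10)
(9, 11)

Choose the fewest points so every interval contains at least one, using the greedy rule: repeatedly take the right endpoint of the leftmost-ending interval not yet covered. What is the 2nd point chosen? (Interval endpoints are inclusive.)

Sorted: [8,10] [9,11] [8,12] [12,13] [15,16] [16,17] [16,18] [13,19]
{[8,10],[9,11],[8,12]} hit by 10; {[12,13]} hit by 13; {[15,16],[16,17],[16,18],[13,19]} hit by 16.
Points: 10, 13, 16 (3 total).

13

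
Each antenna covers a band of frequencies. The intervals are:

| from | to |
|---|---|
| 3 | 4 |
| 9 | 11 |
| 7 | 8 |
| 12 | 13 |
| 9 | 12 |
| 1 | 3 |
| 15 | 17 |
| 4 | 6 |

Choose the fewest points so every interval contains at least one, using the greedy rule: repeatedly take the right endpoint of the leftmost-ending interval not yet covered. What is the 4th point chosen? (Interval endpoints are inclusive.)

11

By right end: [1,3]  [3,4]  [4,6]  [7,8]  [9,11]  [9,12]  [12,13]  [15,17]
[1,3] uncovered → point at 3; [4,6] uncovered → point at 6; [7,8] uncovered → point at 8; [9,11] uncovered → point at 11; [12,13] uncovered → point at 13; [15,17] uncovered → point at 17.
Points: 3, 6, 8, 11, 13, 17 (6 total).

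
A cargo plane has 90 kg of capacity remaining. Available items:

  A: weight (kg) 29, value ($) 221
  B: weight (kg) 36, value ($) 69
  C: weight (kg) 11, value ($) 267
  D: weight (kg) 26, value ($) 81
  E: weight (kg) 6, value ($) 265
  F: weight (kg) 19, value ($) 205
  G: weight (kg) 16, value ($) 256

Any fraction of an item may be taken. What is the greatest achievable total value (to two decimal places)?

Sort by value per unit weight and fill in that order.
Ratios (sorted): E 44.17, C 24.27, G 16.00, F 10.79, A 7.62, D 3.12, B 1.92
take E (6 @ 265); take C (11 @ 267); take G (16 @ 256); take F (19 @ 205); take A (29 @ 221); take 9/26 of D → 28.04. Capacity used 90/90.
Total value = 1242.04

1242.04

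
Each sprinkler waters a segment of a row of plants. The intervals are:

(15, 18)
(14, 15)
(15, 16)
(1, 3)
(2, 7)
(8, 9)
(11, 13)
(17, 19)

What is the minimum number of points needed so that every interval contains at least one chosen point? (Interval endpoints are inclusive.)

5

By right end: [1,3]  [2,7]  [8,9]  [11,13]  [14,15]  [15,16]  [15,18]  [17,19]
[1,3] uncovered → point at 3; [8,9] uncovered → point at 9; [11,13] uncovered → point at 13; [14,15] uncovered → point at 15; [17,19] uncovered → point at 19.
Points: 3, 9, 13, 15, 19 (5 total).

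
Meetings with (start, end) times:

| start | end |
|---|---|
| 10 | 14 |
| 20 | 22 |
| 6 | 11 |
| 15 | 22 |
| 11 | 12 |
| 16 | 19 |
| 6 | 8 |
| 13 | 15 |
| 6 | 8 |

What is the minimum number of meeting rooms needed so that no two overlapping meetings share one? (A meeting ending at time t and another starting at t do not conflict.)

The answer is the maximum number of intervals overlapping at any instant.
starts: [6, 6, 6, 10, 11, 13, 15, 16, 20]
ends:   [8, 8, 11, 12, 14, 15, 19, 22, 22]
s6→1 s6→2 s6→3  — peak 3.

3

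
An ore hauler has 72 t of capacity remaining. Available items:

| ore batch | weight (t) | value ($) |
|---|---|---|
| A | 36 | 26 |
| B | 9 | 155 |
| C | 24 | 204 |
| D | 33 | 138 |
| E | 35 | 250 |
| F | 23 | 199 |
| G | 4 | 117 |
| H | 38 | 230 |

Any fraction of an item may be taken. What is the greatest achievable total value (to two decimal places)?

Order: G (117/4=29.25) > B (155/9=17.22) > F (199/23=8.65) > C (204/24=8.50) > E (250/35=7.14) > H (230/38=6.05) > D (138/33=4.18) > A (26/36=0.72)
Fill: take G (4 @ 117) → take B (9 @ 155) → take F (23 @ 199) → take C (24 @ 204) → take 12/35 of E → 85.71; 72/72 used.
Total value = 760.71

760.71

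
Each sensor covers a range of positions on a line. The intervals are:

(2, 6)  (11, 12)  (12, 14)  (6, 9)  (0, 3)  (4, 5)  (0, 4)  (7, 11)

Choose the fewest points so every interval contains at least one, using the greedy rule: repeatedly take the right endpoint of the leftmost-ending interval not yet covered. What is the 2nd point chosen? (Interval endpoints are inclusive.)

By right end: [0,3]  [0,4]  [4,5]  [2,6]  [6,9]  [7,11]  [11,12]  [12,14]
[0,3] uncovered → point at 3; [4,5] uncovered → point at 5; [6,9] uncovered → point at 9; [11,12] uncovered → point at 12.
Points: 3, 5, 9, 12 (4 total).

5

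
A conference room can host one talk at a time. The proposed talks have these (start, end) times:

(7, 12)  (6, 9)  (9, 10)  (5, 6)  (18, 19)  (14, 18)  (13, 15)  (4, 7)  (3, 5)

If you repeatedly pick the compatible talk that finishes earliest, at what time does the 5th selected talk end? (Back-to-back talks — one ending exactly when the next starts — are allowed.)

15

Sort by end time and greedily take each interval whose start is ≥ the last chosen end.
By end time: (3,5), (5,6), (4,7), (6,9), (9,10), (7,12), (13,15), (14,18), (18,19).
Pick (3,5); next start ≥ 5 → (5,6); next start ≥ 6 → (6,9); next start ≥ 9 → (9,10); next start ≥ 10 → (13,15); next start ≥ 15 → (18,19).
Selected: (3,5) (5,6) (6,9) (9,10) (13,15) (18,19)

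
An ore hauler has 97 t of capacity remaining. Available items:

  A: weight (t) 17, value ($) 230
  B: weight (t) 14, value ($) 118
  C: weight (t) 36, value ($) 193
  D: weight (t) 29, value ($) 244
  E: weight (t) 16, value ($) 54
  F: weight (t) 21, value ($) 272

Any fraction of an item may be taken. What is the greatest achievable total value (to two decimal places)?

Ratios (sorted): A 13.53, F 12.95, B 8.43, D 8.41, C 5.36, E 3.38
take A (17 @ 230); take F (21 @ 272); take B (14 @ 118); take D (29 @ 244); take 16/36 of C → 85.78. Capacity used 97/97.
Total value = 949.78

949.78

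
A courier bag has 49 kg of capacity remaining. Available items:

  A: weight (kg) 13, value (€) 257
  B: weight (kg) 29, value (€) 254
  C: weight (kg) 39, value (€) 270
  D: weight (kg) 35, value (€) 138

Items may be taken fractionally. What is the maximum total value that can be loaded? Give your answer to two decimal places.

Greedy by value/weight ratio, highest first.
Order: A (257/13=19.77) > B (254/29=8.76) > C (270/39=6.92) > D (138/35=3.94)
Fill: take A (13 @ 257) → take B (29 @ 254) → take 7/39 of C → 48.46; 49/49 used.
Total value = 559.46

559.46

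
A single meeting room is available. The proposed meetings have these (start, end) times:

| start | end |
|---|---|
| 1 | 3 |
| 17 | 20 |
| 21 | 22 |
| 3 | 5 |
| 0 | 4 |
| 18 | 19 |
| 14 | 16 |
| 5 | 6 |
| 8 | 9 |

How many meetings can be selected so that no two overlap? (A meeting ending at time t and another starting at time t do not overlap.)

7

Order by finish time; keep every interval that doesn't clash with the previous kept one.
By end time: (1,3), (0,4), (3,5), (5,6), (8,9), (14,16), (18,19), (17,20), (21,22).
Pick (1,3); next start ≥ 3 → (3,5); next start ≥ 5 → (5,6); next start ≥ 6 → (8,9); next start ≥ 9 → (14,16); next start ≥ 16 → (18,19); next start ≥ 19 → (21,22).
Selected 7 meetings.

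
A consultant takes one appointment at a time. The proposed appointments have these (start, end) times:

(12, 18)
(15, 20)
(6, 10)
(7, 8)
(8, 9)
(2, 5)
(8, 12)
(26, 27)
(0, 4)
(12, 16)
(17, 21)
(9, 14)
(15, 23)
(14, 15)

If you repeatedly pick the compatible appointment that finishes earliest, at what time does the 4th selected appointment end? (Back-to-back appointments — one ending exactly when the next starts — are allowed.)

Order by finish time; keep every interval that doesn't clash with the previous kept one.
Sorted by end: (0,4)  (2,5)  (7,8)  (8,9)  (6,10)  (8,12)  (9,14)  (14,15)  (12,16)  (12,18)  (15,20)  (17,21)  (15,23)  (26,27)
take (0,4); take (7,8); take (8,9); skip (8,12); take (9,14); take (14,15); skip (12,16); skip (12,18); take (15,20); skip (15,23); take (26,27).
Selected: (0,4) (7,8) (8,9) (9,14) (14,15) (15,20) (26,27)

14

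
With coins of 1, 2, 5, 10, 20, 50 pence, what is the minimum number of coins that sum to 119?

6

Greedy: take as many of the largest coin as possible, then repeat with the remainder.
119 = 2×50 + 1×10 + 1×5 + 2×2
Total coins = 2 + 1 + 1 + 2 = 6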